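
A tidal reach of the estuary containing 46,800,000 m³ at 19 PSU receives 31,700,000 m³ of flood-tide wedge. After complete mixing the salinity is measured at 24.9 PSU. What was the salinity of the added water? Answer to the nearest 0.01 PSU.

33.61 PSU

Salt balance: 46,800,000×19 + 31,700,000×S = 78,500,000×24.9
889,200,000 + 31,700,000·S = 1,954,650,000
S = (1,954,650,000 − 889,200,000) / 31,700,000 = 33.6104 PSU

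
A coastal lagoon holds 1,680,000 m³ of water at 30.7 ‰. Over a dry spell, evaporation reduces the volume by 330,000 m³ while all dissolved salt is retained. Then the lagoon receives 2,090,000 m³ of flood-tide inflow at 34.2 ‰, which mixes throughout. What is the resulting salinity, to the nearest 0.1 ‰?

After evaporation: salt = 1,680,000×30.7 = 51,576,000; volume = 1,680,000 − 330,000 = 1,350,000 m³
After mixing: salt = 51,576,000 + 2,090,000×34.2 = 123,054,000; volume = 1,350,000 + 2,090,000 = 3,440,000 m³
S = 123,054,000 / 3,440,000 = 35.7715 ‰

35.8 ‰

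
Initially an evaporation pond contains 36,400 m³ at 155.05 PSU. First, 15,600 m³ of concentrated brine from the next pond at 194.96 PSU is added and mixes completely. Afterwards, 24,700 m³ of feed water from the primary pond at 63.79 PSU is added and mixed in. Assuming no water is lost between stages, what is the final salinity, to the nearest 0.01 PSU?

Conserving salt mass:
Initial salt = 36,400×155.05 = 5,643,820
After stage 1: salt = 5,643,820 + 15,600×194.96 = 8,685,196; volume = 52,000 m³; S = 167.023 PSU
After stage 2: salt = 8,685,196 + 24,700×63.79 = 10,260,809; volume = 76,700 m³
S = 10,260,809 / 76,700 = 133.7785 PSU

133.78 PSU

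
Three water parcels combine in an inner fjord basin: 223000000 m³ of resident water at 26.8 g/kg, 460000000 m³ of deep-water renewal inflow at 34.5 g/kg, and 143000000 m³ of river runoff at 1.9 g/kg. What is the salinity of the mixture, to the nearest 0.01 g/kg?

26.78 g/kg

By conservation of dissolved salt,
salt = 223,000,000×26.8 + 460,000,000×34.5 + 143,000,000×1.9 = 5,976,400,000 + 15,870,000,000 + 271,700,000 = 22,118,100,000
volume = 223,000,000 + 460,000,000 + 143,000,000 = 826,000,000 m³
S = 22,118,100,000 / 826,000,000 = 26.7774 g/kg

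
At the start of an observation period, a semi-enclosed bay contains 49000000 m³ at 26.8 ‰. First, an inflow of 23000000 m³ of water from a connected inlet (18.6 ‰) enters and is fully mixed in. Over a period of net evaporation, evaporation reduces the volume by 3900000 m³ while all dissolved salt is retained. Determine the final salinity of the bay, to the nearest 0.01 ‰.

25.57 ‰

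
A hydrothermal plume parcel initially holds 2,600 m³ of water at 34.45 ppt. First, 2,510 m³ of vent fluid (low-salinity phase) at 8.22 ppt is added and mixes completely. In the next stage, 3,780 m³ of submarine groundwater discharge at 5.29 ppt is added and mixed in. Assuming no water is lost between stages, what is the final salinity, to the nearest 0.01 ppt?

14.65 ppt

Conserving salt mass:
Initial salt = 2,600×34.45 = 89,570
After stage 1: salt = 89,570 + 2,510×8.22 = 110,202.2; volume = 5,110 m³; S = 21.566 ppt
After stage 2: salt = 110,202.2 + 3,780×5.29 = 130,198.4; volume = 8,890 m³
S = 130,198.4 / 8,890 = 14.6455 ppt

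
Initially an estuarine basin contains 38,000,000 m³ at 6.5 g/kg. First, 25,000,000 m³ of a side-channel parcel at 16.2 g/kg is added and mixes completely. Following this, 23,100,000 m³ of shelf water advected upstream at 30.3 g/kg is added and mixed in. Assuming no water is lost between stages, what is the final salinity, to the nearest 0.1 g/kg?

Total salt / total volume:
Initial salt = 38,000,000×6.5 = 247,000,000
After stage 1: salt = 247,000,000 + 25,000,000×16.2 = 652,000,000; volume = 63,000,000 m³; S = 10.349 g/kg
After stage 2: salt = 652,000,000 + 23,100,000×30.3 = 1,351,930,000; volume = 86,100,000 m³
S = 1,351,930,000 / 86,100,000 = 15.7019 g/kg

15.7 g/kg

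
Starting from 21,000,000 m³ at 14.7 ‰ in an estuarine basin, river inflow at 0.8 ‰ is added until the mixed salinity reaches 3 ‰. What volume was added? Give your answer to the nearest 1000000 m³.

Salt balance: 21,000,000×14.7 + V×0.8 = (21,000,000+V)×3
308,700,000 + 0.8V = 63,000,000 + 3V
245,700,000 = 2.2V
V = 111,681,818.18 m³

112000000 m³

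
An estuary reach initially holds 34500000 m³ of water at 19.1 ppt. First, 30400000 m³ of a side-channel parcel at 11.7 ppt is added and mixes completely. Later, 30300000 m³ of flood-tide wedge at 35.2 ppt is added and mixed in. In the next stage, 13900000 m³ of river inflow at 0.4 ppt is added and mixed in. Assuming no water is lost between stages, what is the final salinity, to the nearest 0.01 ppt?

19.13 ppt

Weighted by volume,
Initial salt = 34,500,000×19.1 = 658,950,000
After stage 1: salt = 658,950,000 + 30,400,000×11.7 = 1,014,630,000; volume = 64,900,000 m³; S = 15.634 ppt
After stage 2: salt = 1,014,630,000 + 30,300,000×35.2 = 2,081,190,000; volume = 95,200,000 m³; S = 21.861 ppt
After stage 3: salt = 2,081,190,000 + 13,900,000×0.4 = 2,086,750,000; volume = 109,100,000 m³
S = 2,086,750,000 / 109,100,000 = 19.1269 ppt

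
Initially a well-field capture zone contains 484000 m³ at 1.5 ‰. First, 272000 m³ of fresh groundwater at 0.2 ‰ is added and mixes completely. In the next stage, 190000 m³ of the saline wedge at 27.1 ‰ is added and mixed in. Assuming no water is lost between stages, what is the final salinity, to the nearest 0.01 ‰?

6.27 ‰

Total salt / total volume:
Initial salt = 484,000×1.5 = 726,000
After stage 1: salt = 726,000 + 272,000×0.2 = 780,400; volume = 756,000 m³; S = 1.032 ‰
After stage 2: salt = 780,400 + 190,000×27.1 = 5,929,400; volume = 946,000 m³
S = 5,929,400 / 946,000 = 6.2679 ‰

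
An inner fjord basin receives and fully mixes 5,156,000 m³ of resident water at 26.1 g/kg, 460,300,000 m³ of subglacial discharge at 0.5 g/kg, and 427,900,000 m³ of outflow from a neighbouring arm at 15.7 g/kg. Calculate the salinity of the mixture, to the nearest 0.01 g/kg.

Weighted by volume,
salt = 5,156,000×26.1 + 460,300,000×0.5 + 427,900,000×15.7 = 134,571,600 + 230,150,000 + 6,718,030,000 = 7,082,751,600
volume = 5,156,000 + 460,300,000 + 427,900,000 = 893,356,000 m³
S = 7,082,751,600 / 893,356,000 = 7.9283 g/kg

7.93 g/kg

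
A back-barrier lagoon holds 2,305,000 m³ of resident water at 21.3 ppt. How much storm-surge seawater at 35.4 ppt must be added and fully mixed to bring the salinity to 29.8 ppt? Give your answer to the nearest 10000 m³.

Salt balance: 2,305,000×21.3 + V×35.4 = (2,305,000+V)×29.8
49,096,500 + 35.4V = 68,689,000 + 29.8V
19,592,500 = 5.6V
V = 3,498,660.71 m³

3500000 m³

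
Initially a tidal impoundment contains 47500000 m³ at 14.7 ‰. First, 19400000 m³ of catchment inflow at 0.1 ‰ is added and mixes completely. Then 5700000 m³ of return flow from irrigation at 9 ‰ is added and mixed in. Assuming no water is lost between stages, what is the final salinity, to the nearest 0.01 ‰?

10.35 ‰

By conservation of dissolved salt,
Initial salt = 47,500,000×14.7 = 698,250,000
After stage 1: salt = 698,250,000 + 19,400,000×0.1 = 700,190,000; volume = 66,900,000 m³; S = 10.466 ‰
After stage 2: salt = 700,190,000 + 5,700,000×9 = 751,490,000; volume = 72,600,000 m³
S = 751,490,000 / 72,600,000 = 10.3511 ‰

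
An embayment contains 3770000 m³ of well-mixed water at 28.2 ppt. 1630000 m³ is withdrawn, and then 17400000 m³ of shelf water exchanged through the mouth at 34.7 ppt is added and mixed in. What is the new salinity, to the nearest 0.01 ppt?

33.99 ppt

Remaining after removal: 2,140,000 m³ at 28.2 ppt (salt = 60,348,000)
After addition: salt = 60,348,000 + 17,400,000×34.7 = 664,128,000; volume = 19,540,000 m³
S = 664,128,000 / 19,540,000 = 33.9881 ppt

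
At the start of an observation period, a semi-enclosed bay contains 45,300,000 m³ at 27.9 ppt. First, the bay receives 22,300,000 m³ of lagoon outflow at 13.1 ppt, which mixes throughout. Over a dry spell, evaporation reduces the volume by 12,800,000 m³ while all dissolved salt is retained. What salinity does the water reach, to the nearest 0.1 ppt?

After mixing: salt = 45,300,000×27.9 + 22,300,000×13.1 = 1,556,000,000; volume = 67,600,000 m³
After evaporation: salt unchanged = 1,556,000,000; volume = 67,600,000 − 12,800,000 = 54,800,000 m³
S = 1,556,000,000 / 54,800,000 = 28.3942 ppt

28.4 ppt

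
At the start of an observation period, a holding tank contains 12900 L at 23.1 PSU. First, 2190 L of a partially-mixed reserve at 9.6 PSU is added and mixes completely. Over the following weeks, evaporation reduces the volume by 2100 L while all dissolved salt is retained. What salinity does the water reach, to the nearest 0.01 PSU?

24.56 PSU

After mixing: salt = 12,900×23.1 + 2,190×9.6 = 319,014; volume = 15,090 L
After evaporation: salt unchanged = 319,014; volume = 15,090 − 2,100 = 12,990 L
S = 319,014 / 12,990 = 24.5584 PSU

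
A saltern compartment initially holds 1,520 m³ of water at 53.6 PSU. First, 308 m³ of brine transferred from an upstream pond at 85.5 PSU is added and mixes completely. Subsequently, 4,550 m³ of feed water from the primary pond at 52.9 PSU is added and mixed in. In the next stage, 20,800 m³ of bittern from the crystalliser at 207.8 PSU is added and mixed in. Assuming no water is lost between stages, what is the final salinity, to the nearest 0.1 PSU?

171.9 PSU

Conserving salt mass:
Initial salt = 1,520×53.6 = 81,472
After stage 1: salt = 81,472 + 308×85.5 = 107,806; volume = 1,828 m³; S = 58.975 PSU
After stage 2: salt = 107,806 + 4,550×52.9 = 348,501; volume = 6,378 m³; S = 54.641 PSU
After stage 3: salt = 348,501 + 20,800×207.8 = 4,670,741; volume = 27,178 m³
S = 4,670,741 / 27,178 = 171.8574 PSU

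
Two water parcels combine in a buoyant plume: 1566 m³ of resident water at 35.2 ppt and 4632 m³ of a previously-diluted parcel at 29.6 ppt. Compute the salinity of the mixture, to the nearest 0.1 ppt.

Weighted by volume,
salt = 1,566×35.2 + 4,632×29.6 = 55,123.2 + 137,107.2 = 192,230.4
volume = 1,566 + 4,632 = 6,198 m³
S = 192,230.4 / 6,198 = 31.015 ppt

31.0 ppt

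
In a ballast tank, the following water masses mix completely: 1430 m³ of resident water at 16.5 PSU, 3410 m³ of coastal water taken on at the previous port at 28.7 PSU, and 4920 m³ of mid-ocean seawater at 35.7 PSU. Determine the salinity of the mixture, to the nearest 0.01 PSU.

By conservation of dissolved salt,
salt = 1,430×16.5 + 3,410×28.7 + 4,920×35.7 = 23,595 + 97,867 + 175,644 = 297,106
volume = 1,430 + 3,410 + 4,920 = 9,760 m³
S = 297,106 / 9,760 = 30.4412 PSU

30.44 PSU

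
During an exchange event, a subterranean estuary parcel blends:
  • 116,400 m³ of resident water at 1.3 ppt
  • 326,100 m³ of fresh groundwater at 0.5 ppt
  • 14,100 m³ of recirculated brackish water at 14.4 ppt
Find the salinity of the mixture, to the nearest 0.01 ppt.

1.13 ppt

Salt balance:
salt = 116,400×1.3 + 326,100×0.5 + 14,100×14.4 = 151,320 + 163,050 + 203,040 = 517,410
volume = 116,400 + 326,100 + 14,100 = 456,600 m³
S = 517,410 / 456,600 = 1.1332 ppt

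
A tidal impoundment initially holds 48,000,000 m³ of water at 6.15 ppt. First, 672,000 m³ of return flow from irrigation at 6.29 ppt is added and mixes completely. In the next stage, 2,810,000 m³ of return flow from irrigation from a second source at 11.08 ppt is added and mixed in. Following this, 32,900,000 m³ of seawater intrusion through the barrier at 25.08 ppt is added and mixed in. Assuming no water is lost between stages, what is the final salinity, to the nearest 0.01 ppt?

13.70 ppt

Weighted by volume,
Initial salt = 48,000,000×6.15 = 295,200,000
After stage 1: salt = 295,200,000 + 672,000×6.29 = 299,426,880; volume = 48,672,000 m³; S = 6.152 ppt
After stage 2: salt = 299,426,880 + 2,810,000×11.08 = 330,561,680; volume = 51,482,000 m³; S = 6.421 ppt
After stage 3: salt = 330,561,680 + 32,900,000×25.08 = 1,155,693,680; volume = 84,382,000 m³
S = 1,155,693,680 / 84,382,000 = 13.696 ppt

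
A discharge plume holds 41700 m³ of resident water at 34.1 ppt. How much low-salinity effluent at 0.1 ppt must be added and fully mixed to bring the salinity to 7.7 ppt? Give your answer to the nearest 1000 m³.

Salt balance: 41,700×34.1 + V×0.1 = (41,700+V)×7.7
1,421,970 + 0.1V = 321,090 + 7.7V
1,100,880 = 7.6V
V = 144,852.63 m³

145000 m³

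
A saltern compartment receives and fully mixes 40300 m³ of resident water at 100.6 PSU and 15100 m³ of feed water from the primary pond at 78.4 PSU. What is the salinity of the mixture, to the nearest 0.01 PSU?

94.55 PSU

Mass of salt is conserved:
salt = 40,300×100.6 + 15,100×78.4 = 4,054,180 + 1,183,840 = 5,238,020
volume = 40,300 + 15,100 = 55,400 m³
S = 5,238,020 / 55,400 = 94.5491 PSU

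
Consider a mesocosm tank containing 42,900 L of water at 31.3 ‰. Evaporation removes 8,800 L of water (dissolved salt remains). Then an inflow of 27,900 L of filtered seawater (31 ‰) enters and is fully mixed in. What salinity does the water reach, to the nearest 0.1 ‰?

After evaporation: salt = 42,900×31.3 = 1,342,770; volume = 42,900 − 8,800 = 34,100 L
After mixing: salt = 1,342,770 + 27,900×31 = 2,207,670; volume = 34,100 + 27,900 = 62,000 L
S = 2,207,670 / 62,000 = 35.6076 ‰

35.6 ‰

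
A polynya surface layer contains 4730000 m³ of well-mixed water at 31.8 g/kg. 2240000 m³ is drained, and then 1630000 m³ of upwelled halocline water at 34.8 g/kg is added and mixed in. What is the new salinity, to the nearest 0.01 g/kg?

Remaining after removal: 2,490,000 m³ at 31.8 g/kg (salt = 79,182,000)
After addition: salt = 79,182,000 + 1,630,000×34.8 = 135,906,000; volume = 4,120,000 m³
S = 135,906,000 / 4,120,000 = 32.9869 g/kg

32.99 g/kg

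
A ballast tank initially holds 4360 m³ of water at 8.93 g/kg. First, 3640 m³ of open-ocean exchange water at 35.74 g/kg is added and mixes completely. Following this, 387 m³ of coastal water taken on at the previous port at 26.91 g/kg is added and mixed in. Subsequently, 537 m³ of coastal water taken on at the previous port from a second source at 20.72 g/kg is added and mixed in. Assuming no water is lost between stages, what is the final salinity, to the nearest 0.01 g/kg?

21.35 g/kg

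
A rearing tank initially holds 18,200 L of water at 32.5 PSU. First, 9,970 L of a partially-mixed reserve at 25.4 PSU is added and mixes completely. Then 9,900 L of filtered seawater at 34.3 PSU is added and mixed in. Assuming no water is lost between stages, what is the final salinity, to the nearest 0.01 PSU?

Conserving salt mass:
Initial salt = 18,200×32.5 = 591,500
After stage 1: salt = 591,500 + 9,970×25.4 = 844,738; volume = 28,170 L; S = 29.987 PSU
After stage 2: salt = 844,738 + 9,900×34.3 = 1,184,308; volume = 38,070 L
S = 1,184,308 / 38,070 = 31.1087 PSU

31.11 PSU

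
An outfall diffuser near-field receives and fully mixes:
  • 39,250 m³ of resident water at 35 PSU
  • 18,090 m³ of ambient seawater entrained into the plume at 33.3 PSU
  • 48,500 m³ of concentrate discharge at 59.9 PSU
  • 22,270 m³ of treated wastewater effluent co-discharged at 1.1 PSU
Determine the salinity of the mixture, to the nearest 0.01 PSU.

38.29 PSU

Weighted by volume,
salt = 39,250×35 + 18,090×33.3 + 48,500×59.9 + 22,270×1.1 = 1,373,750 + 602,397 + 2,905,150 + 24,497 = 4,905,794
volume = 39,250 + 18,090 + 48,500 + 22,270 = 128,110 m³
S = 4,905,794 / 128,110 = 38.2936 PSU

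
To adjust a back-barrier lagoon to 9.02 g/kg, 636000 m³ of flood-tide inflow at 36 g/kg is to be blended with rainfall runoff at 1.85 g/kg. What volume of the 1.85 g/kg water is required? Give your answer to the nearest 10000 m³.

2390000 m³

Salt balance: 636,000×36 + V×1.85 = (636,000+V)×9.02
22,896,000 + 1.85V = 5,736,720 + 9.02V
17,159,280 = 7.17V
V = 2,393,205.02 m³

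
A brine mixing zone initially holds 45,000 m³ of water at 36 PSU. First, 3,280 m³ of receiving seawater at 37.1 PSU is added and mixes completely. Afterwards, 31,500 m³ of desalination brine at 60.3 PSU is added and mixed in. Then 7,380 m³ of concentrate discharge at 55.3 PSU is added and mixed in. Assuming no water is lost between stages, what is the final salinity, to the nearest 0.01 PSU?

46.46 PSU

Conserving salt mass:
Initial salt = 45,000×36 = 1,620,000
After stage 1: salt = 1,620,000 + 3,280×37.1 = 1,741,688; volume = 48,280 m³; S = 36.075 PSU
After stage 2: salt = 1,741,688 + 31,500×60.3 = 3,641,138; volume = 79,780 m³; S = 45.64 PSU
After stage 3: salt = 3,641,138 + 7,380×55.3 = 4,049,252; volume = 87,160 m³
S = 4,049,252 / 87,160 = 46.4577 PSU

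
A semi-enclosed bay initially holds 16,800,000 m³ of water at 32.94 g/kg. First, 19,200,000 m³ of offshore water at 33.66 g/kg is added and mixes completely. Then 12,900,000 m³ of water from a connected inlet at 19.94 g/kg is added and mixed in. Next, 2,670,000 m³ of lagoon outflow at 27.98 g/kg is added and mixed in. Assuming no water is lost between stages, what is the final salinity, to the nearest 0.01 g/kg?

Conserving salt mass:
Initial salt = 16,800,000×32.94 = 553,392,000
After stage 1: salt = 553,392,000 + 19,200,000×33.66 = 1,199,664,000; volume = 36,000,000 m³; S = 33.324 g/kg
After stage 2: salt = 1,199,664,000 + 12,900,000×19.94 = 1,456,890,000; volume = 48,900,000 m³; S = 29.793 g/kg
After stage 3: salt = 1,456,890,000 + 2,670,000×27.98 = 1,531,596,600; volume = 51,570,000 m³
S = 1,531,596,600 / 51,570,000 = 29.6994 g/kg

29.70 g/kg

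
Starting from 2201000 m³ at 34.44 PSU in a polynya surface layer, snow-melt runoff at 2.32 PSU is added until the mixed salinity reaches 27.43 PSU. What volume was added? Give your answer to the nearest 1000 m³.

Salt balance: 2,201,000×34.44 + V×2.32 = (2,201,000+V)×27.43
75,802,440 + 2.32V = 60,373,430 + 27.43V
15,429,010 = 25.11V
V = 614,456.79 m³

614000 m³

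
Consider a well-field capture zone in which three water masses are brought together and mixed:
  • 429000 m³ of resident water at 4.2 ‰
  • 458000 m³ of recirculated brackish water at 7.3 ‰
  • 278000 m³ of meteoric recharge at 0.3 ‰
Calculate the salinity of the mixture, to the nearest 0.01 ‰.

Weighted by volume,
salt = 429,000×4.2 + 458,000×7.3 + 278,000×0.3 = 1,801,800 + 3,343,400 + 83,400 = 5,228,600
volume = 429,000 + 458,000 + 278,000 = 1,165,000 m³
S = 5,228,600 / 1,165,000 = 4.4881 ‰

4.49 ‰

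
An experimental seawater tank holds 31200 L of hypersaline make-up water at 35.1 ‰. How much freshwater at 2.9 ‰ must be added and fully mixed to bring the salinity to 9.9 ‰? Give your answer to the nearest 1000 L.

112000 L

Salt balance: 31,200×35.1 + V×2.9 = (31,200+V)×9.9
1,095,120 + 2.9V = 308,880 + 9.9V
786,240 = 7V
V = 112,320 L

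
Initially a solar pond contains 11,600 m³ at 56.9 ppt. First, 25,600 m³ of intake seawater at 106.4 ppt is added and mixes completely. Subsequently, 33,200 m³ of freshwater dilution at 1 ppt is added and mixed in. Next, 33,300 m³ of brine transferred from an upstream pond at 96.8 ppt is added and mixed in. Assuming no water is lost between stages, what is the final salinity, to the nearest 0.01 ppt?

Salt balance:
Initial salt = 11,600×56.9 = 660,040
After stage 1: salt = 660,040 + 25,600×106.4 = 3,383,880; volume = 37,200 m³; S = 90.965 ppt
After stage 2: salt = 3,383,880 + 33,200×1 = 3,417,080; volume = 70,400 m³; S = 48.538 ppt
After stage 3: salt = 3,417,080 + 33,300×96.8 = 6,640,520; volume = 103,700 m³
S = 6,640,520 / 103,700 = 64.0359 ppt

64.04 ppt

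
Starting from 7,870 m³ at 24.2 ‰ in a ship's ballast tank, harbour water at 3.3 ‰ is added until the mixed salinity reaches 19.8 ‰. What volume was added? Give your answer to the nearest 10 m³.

Salt balance: 7,870×24.2 + V×3.3 = (7,870+V)×19.8
190,454 + 3.3V = 155,826 + 19.8V
34,628 = 16.5V
V = 2,098.67 m³

2100 m³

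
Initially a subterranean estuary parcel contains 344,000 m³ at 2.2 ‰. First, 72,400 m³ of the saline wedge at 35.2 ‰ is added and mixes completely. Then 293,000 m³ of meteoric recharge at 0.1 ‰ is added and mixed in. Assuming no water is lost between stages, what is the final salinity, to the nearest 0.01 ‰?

4.70 ‰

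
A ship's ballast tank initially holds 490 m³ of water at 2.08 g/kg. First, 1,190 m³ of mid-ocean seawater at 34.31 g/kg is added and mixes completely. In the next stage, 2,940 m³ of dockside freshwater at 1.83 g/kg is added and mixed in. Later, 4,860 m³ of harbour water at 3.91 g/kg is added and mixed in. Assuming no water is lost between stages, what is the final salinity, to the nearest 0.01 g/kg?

Salt balance:
Initial salt = 490×2.08 = 1,019.2
After stage 1: salt = 1,019.2 + 1,190×34.31 = 41,848.1; volume = 1,680 m³; S = 24.91 g/kg
After stage 2: salt = 41,848.1 + 2,940×1.83 = 47,228.3; volume = 4,620 m³; S = 10.223 g/kg
After stage 3: salt = 47,228.3 + 4,860×3.91 = 66,230.9; volume = 9,480 m³
S = 66,230.9 / 9,480 = 6.9864 g/kg

6.99 g/kg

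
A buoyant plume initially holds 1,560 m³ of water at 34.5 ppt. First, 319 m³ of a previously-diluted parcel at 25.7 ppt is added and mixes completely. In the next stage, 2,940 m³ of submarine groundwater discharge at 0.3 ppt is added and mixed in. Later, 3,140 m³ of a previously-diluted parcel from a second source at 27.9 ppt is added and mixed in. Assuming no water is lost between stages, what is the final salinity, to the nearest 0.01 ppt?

18.91 ppt

By conservation of dissolved salt,
Initial salt = 1,560×34.5 = 53,820
After stage 1: salt = 53,820 + 319×25.7 = 62,018.3; volume = 1,879 m³; S = 33.006 ppt
After stage 2: salt = 62,018.3 + 2,940×0.3 = 62,900.3; volume = 4,819 m³; S = 13.053 ppt
After stage 3: salt = 62,900.3 + 3,140×27.9 = 150,506.3; volume = 7,959 m³
S = 150,506.3 / 7,959 = 18.9102 ppt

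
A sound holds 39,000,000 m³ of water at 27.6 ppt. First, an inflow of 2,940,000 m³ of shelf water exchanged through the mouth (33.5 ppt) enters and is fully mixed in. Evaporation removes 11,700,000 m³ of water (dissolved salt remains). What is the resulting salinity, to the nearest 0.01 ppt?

After mixing: salt = 39,000,000×27.6 + 2,940,000×33.5 = 1,174,890,000; volume = 41,940,000 m³
After evaporation: salt unchanged = 1,174,890,000; volume = 41,940,000 − 11,700,000 = 30,240,000 m³
S = 1,174,890,000 / 30,240,000 = 38.8522 ppt

38.85 ppt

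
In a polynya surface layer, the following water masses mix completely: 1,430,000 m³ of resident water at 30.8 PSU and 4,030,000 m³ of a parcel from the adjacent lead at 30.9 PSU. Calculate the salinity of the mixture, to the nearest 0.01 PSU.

Total salt / total volume:
salt = 1,430,000×30.8 + 4,030,000×30.9 = 44,044,000 + 124,527,000 = 168,571,000
volume = 1,430,000 + 4,030,000 = 5,460,000 m³
S = 168,571,000 / 5,460,000 = 30.8738 PSU

30.87 PSU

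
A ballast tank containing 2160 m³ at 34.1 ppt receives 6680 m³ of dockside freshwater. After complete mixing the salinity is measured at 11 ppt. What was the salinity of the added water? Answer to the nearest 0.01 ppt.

Salt balance: 2,160×34.1 + 6,680×S = 8,840×11
73,656 + 6,680·S = 97,240
S = (97,240 − 73,656) / 6,680 = 3.5305 ppt

3.53 ppt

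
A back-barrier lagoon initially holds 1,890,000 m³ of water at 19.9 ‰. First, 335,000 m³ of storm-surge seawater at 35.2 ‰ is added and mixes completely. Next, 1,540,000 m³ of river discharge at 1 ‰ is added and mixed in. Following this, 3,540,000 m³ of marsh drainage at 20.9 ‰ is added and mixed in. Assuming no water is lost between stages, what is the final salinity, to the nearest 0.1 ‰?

17.1 ‰

Conserving salt mass:
Initial salt = 1,890,000×19.9 = 37,611,000
After stage 1: salt = 37,611,000 + 335,000×35.2 = 49,403,000; volume = 2,225,000 m³; S = 22.204 ‰
After stage 2: salt = 49,403,000 + 1,540,000×1 = 50,943,000; volume = 3,765,000 m³; S = 13.531 ‰
After stage 3: salt = 50,943,000 + 3,540,000×20.9 = 124,929,000; volume = 7,305,000 m³
S = 124,929,000 / 7,305,000 = 17.1018 ‰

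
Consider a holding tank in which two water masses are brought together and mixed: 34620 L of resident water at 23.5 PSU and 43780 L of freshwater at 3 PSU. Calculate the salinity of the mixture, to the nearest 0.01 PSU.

12.05 PSU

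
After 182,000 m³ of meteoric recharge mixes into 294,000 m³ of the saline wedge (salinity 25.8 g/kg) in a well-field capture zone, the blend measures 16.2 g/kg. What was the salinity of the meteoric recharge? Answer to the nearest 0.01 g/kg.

Salt balance: 294,000×25.8 + 182,000×S = 476,000×16.2
7,585,200 + 182,000·S = 7,711,200
S = (7,711,200 − 7,585,200) / 182,000 = 0.6923 g/kg

0.69 g/kg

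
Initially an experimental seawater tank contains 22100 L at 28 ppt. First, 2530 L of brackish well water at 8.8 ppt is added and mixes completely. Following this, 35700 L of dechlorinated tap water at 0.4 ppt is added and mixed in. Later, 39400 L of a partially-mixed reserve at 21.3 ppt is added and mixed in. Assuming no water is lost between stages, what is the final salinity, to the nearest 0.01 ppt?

14.99 ppt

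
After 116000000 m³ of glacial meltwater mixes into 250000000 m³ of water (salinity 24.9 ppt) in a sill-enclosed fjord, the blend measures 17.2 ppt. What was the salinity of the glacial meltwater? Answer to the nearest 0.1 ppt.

Salt balance: 250,000,000×24.9 + 116,000,000×S = 366,000,000×17.2
6,225,000,000 + 116,000,000·S = 6,295,200,000
S = (6,295,200,000 − 6,225,000,000) / 116,000,000 = 0.6052 ppt

0.6 ppt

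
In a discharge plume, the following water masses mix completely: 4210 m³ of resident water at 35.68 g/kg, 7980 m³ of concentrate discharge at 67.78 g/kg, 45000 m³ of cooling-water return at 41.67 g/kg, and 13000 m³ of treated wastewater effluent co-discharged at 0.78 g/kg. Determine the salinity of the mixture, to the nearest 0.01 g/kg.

36.71 g/kg

By conservation of dissolved salt,
salt = 4,210×35.68 + 7,980×67.78 + 45,000×41.67 + 13,000×0.78 = 150,212.8 + 540,884.4 + 1,875,150 + 10,140 = 2,576,387.2
volume = 4,210 + 7,980 + 45,000 + 13,000 = 70,190 m³
S = 2,576,387.2 / 70,190 = 36.7059 g/kg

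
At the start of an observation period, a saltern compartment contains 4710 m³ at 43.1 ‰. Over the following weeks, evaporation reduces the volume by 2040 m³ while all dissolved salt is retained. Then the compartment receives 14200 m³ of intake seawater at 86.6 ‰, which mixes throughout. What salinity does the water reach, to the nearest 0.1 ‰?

After evaporation: salt = 4,710×43.1 = 203,001; volume = 4,710 − 2,040 = 2,670 m³
After mixing: salt = 203,001 + 14,200×86.6 = 1,432,721; volume = 2,670 + 14,200 = 16,870 m³
S = 1,432,721 / 16,870 = 84.9271 ‰

84.9 ‰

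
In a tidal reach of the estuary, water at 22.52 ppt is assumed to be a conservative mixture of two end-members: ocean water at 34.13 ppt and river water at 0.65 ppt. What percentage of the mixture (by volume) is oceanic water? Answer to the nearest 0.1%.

Let g be the oceanic fraction. Salt balance per unit volume:
g×34.13 + (1−g)×0.65 = 22.52
g = (22.52 − 0.65) / (34.13 − 0.65) = 21.87/33.48 = 0.6532

65.3%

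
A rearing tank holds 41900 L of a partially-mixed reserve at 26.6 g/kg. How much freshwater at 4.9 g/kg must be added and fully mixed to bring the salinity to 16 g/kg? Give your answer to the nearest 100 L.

40000 L

Salt balance: 41,900×26.6 + V×4.9 = (41,900+V)×16
1,114,540 + 4.9V = 670,400 + 16V
444,140 = 11.1V
V = 40,012.61 L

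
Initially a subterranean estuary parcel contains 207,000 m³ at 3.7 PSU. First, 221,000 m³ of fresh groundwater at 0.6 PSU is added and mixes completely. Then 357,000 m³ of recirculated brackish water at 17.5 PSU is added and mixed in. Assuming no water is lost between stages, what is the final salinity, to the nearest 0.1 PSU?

9.1 PSU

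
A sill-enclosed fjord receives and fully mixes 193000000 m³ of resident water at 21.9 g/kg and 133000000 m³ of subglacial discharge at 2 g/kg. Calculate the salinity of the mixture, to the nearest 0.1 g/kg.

13.8 g/kg

Total salt / total volume:
salt = 193,000,000×21.9 + 133,000,000×2 = 4,226,700,000 + 266,000,000 = 4,492,700,000
volume = 193,000,000 + 133,000,000 = 326,000,000 m³
S = 4,492,700,000 / 326,000,000 = 13.781 g/kg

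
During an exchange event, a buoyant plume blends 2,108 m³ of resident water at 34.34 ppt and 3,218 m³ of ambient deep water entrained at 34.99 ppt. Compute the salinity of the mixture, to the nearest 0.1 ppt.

Conserving salt mass:
salt = 2,108×34.34 + 3,218×34.99 = 72,388.72 + 112,597.82 = 184,986.54
volume = 2,108 + 3,218 = 5,326 m³
S = 184,986.54 / 5,326 = 34.733 ppt

34.7 ppt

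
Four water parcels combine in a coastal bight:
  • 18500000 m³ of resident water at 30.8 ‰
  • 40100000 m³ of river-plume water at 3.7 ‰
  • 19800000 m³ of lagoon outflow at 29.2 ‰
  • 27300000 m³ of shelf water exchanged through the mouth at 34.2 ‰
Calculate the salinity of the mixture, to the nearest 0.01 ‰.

Weighted by volume,
salt = 18,500,000×30.8 + 40,100,000×3.7 + 19,800,000×29.2 + 27,300,000×34.2 = 569,800,000 + 148,370,000 + 578,160,000 + 933,660,000 = 2,229,990,000
volume = 18,500,000 + 40,100,000 + 19,800,000 + 27,300,000 = 105,700,000 m³
S = 2,229,990,000 / 105,700,000 = 21.0974 ‰

21.10 ‰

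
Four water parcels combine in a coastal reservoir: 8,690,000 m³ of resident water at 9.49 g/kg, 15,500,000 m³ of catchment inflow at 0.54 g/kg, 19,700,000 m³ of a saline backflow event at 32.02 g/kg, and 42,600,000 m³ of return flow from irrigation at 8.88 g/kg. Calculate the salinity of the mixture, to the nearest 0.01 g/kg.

12.72 g/kg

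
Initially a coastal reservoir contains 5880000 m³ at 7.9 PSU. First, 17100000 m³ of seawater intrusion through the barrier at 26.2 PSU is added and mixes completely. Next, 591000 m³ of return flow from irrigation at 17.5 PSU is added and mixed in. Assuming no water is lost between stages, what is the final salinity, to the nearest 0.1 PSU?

21.4 PSU

Conserving salt mass:
Initial salt = 5,880,000×7.9 = 46,452,000
After stage 1: salt = 46,452,000 + 17,100,000×26.2 = 494,472,000; volume = 22,980,000 m³; S = 21.517 PSU
After stage 2: salt = 494,472,000 + 591,000×17.5 = 504,814,500; volume = 23,571,000 m³
S = 504,814,500 / 23,571,000 = 21.4168 PSU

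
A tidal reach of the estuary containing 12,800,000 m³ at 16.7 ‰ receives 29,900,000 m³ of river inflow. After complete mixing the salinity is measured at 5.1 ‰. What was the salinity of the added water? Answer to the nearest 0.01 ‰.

0.13 ‰

Salt balance: 12,800,000×16.7 + 29,900,000×S = 42,700,000×5.1
213,760,000 + 29,900,000·S = 217,770,000
S = (217,770,000 − 213,760,000) / 29,900,000 = 0.1341 ‰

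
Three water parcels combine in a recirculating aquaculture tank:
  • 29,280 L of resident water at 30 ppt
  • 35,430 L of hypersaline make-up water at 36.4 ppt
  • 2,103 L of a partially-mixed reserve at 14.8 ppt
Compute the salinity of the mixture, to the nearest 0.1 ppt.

32.9 ppt

Salt balance:
salt = 29,280×30 + 35,430×36.4 + 2,103×14.8 = 878,400 + 1,289,652 + 31,124.4 = 2,199,176.4
volume = 29,280 + 35,430 + 2,103 = 66,813 L
S = 2,199,176.4 / 66,813 = 32.915 ppt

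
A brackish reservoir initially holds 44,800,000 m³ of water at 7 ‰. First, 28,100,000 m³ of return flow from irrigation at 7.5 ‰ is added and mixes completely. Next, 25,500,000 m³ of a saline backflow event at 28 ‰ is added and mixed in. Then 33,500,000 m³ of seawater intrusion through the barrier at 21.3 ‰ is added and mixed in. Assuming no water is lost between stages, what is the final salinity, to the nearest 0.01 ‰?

14.80 ‰

Conserving salt mass:
Initial salt = 44,800,000×7 = 313,600,000
After stage 1: salt = 313,600,000 + 28,100,000×7.5 = 524,350,000; volume = 72,900,000 m³; S = 7.193 ‰
After stage 2: salt = 524,350,000 + 25,500,000×28 = 1,238,350,000; volume = 98,400,000 m³; S = 12.585 ‰
After stage 3: salt = 1,238,350,000 + 33,500,000×21.3 = 1,951,900,000; volume = 131,900,000 m³
S = 1,951,900,000 / 131,900,000 = 14.7983 ‰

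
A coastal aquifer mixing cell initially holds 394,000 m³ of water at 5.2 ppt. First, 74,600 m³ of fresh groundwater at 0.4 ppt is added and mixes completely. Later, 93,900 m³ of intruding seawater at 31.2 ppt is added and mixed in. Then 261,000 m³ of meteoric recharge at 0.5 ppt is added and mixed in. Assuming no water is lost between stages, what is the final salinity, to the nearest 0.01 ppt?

6.24 ppt

Weighted by volume,
Initial salt = 394,000×5.2 = 2,048,800
After stage 1: salt = 2,048,800 + 74,600×0.4 = 2,078,640; volume = 468,600 m³; S = 4.436 ppt
After stage 2: salt = 2,078,640 + 93,900×31.2 = 5,008,320; volume = 562,500 m³; S = 8.904 ppt
After stage 3: salt = 5,008,320 + 261,000×0.5 = 5,138,820; volume = 823,500 m³
S = 5,138,820 / 823,500 = 6.2402 ppt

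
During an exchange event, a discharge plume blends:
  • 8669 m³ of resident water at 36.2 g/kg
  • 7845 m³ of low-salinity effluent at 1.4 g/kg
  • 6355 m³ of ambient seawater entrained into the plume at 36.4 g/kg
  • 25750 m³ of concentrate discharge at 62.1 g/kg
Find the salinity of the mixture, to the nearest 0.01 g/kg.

Total salt / total volume:
salt = 8,669×36.2 + 7,845×1.4 + 6,355×36.4 + 25,750×62.1 = 313,817.8 + 10,983 + 231,322 + 1,599,075 = 2,155,197.8
volume = 8,669 + 7,845 + 6,355 + 25,750 = 48,619 m³
S = 2,155,197.8 / 48,619 = 44.3283 g/kg

44.33 g/kg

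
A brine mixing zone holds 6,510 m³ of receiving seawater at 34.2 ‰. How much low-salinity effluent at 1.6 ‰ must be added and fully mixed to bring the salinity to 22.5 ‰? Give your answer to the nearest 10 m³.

Salt balance: 6,510×34.2 + V×1.6 = (6,510+V)×22.5
222,642 + 1.6V = 146,475 + 22.5V
76,167 = 20.9V
V = 3,644.35 m³

3640 m³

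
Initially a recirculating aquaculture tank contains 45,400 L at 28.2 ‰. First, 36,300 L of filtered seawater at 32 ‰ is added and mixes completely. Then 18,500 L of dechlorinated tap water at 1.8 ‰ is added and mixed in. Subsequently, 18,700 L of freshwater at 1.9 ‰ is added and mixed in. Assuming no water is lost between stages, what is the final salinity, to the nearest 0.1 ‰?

Salt balance:
Initial salt = 45,400×28.2 = 1,280,280
After stage 1: salt = 1,280,280 + 36,300×32 = 2,441,880; volume = 81,700 L; S = 29.888 ‰
After stage 2: salt = 2,441,880 + 18,500×1.8 = 2,475,180; volume = 100,200 L; S = 24.702 ‰
After stage 3: salt = 2,475,180 + 18,700×1.9 = 2,510,710; volume = 118,900 L
S = 2,510,710 / 118,900 = 21.1161 ‰

21.1 ‰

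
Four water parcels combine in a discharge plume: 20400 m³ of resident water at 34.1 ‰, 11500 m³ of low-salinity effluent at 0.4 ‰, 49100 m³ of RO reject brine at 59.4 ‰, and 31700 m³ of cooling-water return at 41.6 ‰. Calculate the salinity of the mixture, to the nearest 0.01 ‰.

Salt balance:
salt = 20,400×34.1 + 11,500×0.4 + 49,100×59.4 + 31,700×41.6 = 695,640 + 4,600 + 2,916,540 + 1,318,720 = 4,935,500
volume = 20,400 + 11,500 + 49,100 + 31,700 = 112,700 m³
S = 4,935,500 / 112,700 = 43.7933 ‰

43.79 ‰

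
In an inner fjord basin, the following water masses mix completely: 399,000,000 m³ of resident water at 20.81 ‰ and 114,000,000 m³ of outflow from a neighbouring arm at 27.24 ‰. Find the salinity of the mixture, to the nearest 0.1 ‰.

Mass of salt is conserved:
salt = 399,000,000×20.81 + 114,000,000×27.24 = 8,303,190,000 + 3,105,360,000 = 11,408,550,000
volume = 399,000,000 + 114,000,000 = 513,000,000 m³
S = 11,408,550,000 / 513,000,000 = 22.239 ‰

22.2 ‰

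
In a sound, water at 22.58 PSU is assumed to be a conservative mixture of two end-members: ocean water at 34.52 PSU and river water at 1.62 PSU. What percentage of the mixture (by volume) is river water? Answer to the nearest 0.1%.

36.3%

Let f be the freshwater fraction. Salt balance per unit volume:
f×1.62 + (1−f)×34.52 = 22.58
f = (34.52 − 22.58) / (34.52 − 1.62) = 11.94/32.9 = 0.3629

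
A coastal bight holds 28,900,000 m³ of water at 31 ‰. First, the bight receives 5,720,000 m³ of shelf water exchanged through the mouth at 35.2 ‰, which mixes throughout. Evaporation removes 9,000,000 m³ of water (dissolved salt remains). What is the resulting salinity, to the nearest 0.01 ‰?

42.83 ‰

After mixing: salt = 28,900,000×31 + 5,720,000×35.2 = 1,097,244,000; volume = 34,620,000 m³
After evaporation: salt unchanged = 1,097,244,000; volume = 34,620,000 − 9,000,000 = 25,620,000 m³
S = 1,097,244,000 / 25,620,000 = 42.8276 ‰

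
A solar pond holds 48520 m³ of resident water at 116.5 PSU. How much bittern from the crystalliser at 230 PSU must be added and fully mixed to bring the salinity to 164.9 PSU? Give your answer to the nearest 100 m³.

Salt balance: 48,520×116.5 + V×230 = (48,520+V)×164.9
5,652,580 + 230V = 8,000,948 + 164.9V
2,348,368 = 65.1V
V = 36,073.24 m³

36100 m³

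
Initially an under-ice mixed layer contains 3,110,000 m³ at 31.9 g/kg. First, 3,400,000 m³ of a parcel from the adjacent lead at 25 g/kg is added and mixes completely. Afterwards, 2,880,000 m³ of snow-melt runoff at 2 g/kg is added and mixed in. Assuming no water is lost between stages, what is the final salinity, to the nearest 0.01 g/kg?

By conservation of dissolved salt,
Initial salt = 3,110,000×31.9 = 99,209,000
After stage 1: salt = 99,209,000 + 3,400,000×25 = 184,209,000; volume = 6,510,000 m³; S = 28.296 g/kg
After stage 2: salt = 184,209,000 + 2,880,000×2 = 189,969,000; volume = 9,390,000 m³
S = 189,969,000 / 9,390,000 = 20.231 g/kg

20.23 g/kg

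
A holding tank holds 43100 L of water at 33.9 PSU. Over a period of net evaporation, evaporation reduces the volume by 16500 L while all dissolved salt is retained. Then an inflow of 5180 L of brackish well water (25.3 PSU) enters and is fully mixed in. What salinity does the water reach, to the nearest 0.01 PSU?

50.10 PSU

After evaporation: salt = 43,100×33.9 = 1,461,090; volume = 43,100 − 16,500 = 26,600 L
After mixing: salt = 1,461,090 + 5,180×25.3 = 1,592,144; volume = 26,600 + 5,180 = 31,780 L
S = 1,592,144 / 31,780 = 50.0989 PSU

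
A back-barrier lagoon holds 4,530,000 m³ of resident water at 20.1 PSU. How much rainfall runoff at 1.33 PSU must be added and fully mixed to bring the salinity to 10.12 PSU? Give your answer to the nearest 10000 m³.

5140000 m³

Salt balance: 4,530,000×20.1 + V×1.33 = (4,530,000+V)×10.12
91,053,000 + 1.33V = 45,843,600 + 10.12V
45,209,400 = 8.79V
V = 5,143,276.45 m³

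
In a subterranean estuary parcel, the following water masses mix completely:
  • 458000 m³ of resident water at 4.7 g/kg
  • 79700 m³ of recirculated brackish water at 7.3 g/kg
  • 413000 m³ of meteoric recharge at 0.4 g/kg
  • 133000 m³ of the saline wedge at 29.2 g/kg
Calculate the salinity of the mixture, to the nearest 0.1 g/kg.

Conserving salt mass:
salt = 458,000×4.7 + 79,700×7.3 + 413,000×0.4 + 133,000×29.2 = 2,152,600 + 581,810 + 165,200 + 3,883,600 = 6,783,210
volume = 458,000 + 79,700 + 413,000 + 133,000 = 1,083,700 m³
S = 6,783,210 / 1,083,700 = 6.259 g/kg

6.3 g/kg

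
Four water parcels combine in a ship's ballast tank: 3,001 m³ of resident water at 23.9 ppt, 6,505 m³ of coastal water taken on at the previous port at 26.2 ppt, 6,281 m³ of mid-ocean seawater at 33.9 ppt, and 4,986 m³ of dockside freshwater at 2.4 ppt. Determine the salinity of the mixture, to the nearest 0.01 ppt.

By conservation of dissolved salt,
salt = 3,001×23.9 + 6,505×26.2 + 6,281×33.9 + 4,986×2.4 = 71,723.9 + 170,431 + 212,925.9 + 11,966.4 = 467,047.2
volume = 3,001 + 6,505 + 6,281 + 4,986 = 20,773 m³
S = 467,047.2 / 20,773 = 22.4834 ppt

22.48 ppt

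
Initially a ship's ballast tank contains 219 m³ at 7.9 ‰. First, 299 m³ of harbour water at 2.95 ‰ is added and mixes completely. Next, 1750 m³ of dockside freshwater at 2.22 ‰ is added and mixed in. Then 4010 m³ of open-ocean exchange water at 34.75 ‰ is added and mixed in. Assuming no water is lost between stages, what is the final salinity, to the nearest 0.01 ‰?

By conservation of dissolved salt,
Initial salt = 219×7.9 = 1,730.1
After stage 1: salt = 1,730.1 + 299×2.95 = 2,612.15; volume = 518 m³; S = 5.043 ‰
After stage 2: salt = 2,612.15 + 1,750×2.22 = 6,497.15; volume = 2,268 m³; S = 2.865 ‰
After stage 3: salt = 6,497.15 + 4,010×34.75 = 145,844.65; volume = 6,278 m³
S = 145,844.65 / 6,278 = 23.2311 ‰

23.23 ‰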